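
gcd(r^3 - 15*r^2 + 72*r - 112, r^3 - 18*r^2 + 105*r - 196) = r^2 - 11*r + 28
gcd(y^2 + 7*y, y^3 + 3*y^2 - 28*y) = y^2 + 7*y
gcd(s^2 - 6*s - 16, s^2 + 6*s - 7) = 1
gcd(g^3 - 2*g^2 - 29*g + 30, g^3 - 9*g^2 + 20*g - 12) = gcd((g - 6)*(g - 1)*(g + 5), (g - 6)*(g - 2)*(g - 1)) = g^2 - 7*g + 6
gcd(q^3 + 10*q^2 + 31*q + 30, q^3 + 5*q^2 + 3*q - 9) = q + 3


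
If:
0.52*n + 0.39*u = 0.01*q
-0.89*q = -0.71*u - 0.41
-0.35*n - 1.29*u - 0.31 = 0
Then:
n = 0.23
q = 0.22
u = -0.30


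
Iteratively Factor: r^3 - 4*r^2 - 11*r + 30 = (r + 3)*(r^2 - 7*r + 10) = (r - 2)*(r + 3)*(r - 5)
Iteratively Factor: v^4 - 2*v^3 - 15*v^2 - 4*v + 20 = (v - 5)*(v^3 + 3*v^2 - 4) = (v - 5)*(v - 1)*(v^2 + 4*v + 4) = (v - 5)*(v - 1)*(v + 2)*(v + 2)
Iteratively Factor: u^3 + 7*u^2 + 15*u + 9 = (u + 3)*(u^2 + 4*u + 3) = (u + 3)^2*(u + 1)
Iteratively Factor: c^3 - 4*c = (c + 2)*(c^2 - 2*c) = c*(c + 2)*(c - 2)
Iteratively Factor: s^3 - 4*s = (s - 2)*(s^2 + 2*s) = (s - 2)*(s + 2)*(s)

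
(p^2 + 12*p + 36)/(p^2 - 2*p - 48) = (p + 6)/(p - 8)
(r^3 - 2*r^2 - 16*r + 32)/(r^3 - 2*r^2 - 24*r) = (r^2 - 6*r + 8)/(r*(r - 6))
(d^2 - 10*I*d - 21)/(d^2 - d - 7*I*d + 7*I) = (d - 3*I)/(d - 1)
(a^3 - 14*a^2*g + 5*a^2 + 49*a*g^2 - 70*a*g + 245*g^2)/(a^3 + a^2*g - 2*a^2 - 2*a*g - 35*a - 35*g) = (a^2 - 14*a*g + 49*g^2)/(a^2 + a*g - 7*a - 7*g)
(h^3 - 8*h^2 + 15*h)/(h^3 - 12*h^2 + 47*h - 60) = h/(h - 4)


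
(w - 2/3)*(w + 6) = w^2 + 16*w/3 - 4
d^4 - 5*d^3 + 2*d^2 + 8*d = d*(d - 4)*(d - 2)*(d + 1)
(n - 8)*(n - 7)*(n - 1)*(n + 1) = n^4 - 15*n^3 + 55*n^2 + 15*n - 56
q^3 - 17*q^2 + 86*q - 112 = (q - 8)*(q - 7)*(q - 2)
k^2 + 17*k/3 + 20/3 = (k + 5/3)*(k + 4)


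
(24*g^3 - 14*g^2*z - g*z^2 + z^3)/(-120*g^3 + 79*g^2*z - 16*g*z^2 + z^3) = (-8*g^2 + 2*g*z + z^2)/(40*g^2 - 13*g*z + z^2)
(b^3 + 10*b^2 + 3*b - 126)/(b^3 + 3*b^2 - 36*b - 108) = (b^2 + 4*b - 21)/(b^2 - 3*b - 18)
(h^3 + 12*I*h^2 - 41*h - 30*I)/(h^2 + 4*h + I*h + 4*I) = (h^2 + 11*I*h - 30)/(h + 4)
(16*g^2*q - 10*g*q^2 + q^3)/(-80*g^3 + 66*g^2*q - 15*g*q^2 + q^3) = q/(-5*g + q)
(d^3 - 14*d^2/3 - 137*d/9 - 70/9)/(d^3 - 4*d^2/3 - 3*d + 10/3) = (3*d^2 - 19*d - 14)/(3*(d^2 - 3*d + 2))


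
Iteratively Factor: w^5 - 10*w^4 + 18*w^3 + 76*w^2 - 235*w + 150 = (w - 2)*(w^4 - 8*w^3 + 2*w^2 + 80*w - 75) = (w - 5)*(w - 2)*(w^3 - 3*w^2 - 13*w + 15) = (w - 5)*(w - 2)*(w - 1)*(w^2 - 2*w - 15) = (w - 5)*(w - 2)*(w - 1)*(w + 3)*(w - 5)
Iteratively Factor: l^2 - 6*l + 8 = (l - 4)*(l - 2)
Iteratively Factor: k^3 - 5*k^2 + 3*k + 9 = (k - 3)*(k^2 - 2*k - 3) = (k - 3)*(k + 1)*(k - 3)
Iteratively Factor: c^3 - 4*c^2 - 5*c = (c + 1)*(c^2 - 5*c) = (c - 5)*(c + 1)*(c)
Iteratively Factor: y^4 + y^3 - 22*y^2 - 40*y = (y + 4)*(y^3 - 3*y^2 - 10*y) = (y + 2)*(y + 4)*(y^2 - 5*y) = (y - 5)*(y + 2)*(y + 4)*(y)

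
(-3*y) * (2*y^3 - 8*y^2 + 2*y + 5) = -6*y^4 + 24*y^3 - 6*y^2 - 15*y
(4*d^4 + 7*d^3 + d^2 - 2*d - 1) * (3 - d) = -4*d^5 + 5*d^4 + 20*d^3 + 5*d^2 - 5*d - 3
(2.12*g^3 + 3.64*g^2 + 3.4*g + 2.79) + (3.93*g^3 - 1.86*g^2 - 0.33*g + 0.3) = 6.05*g^3 + 1.78*g^2 + 3.07*g + 3.09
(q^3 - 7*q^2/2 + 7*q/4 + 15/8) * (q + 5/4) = q^4 - 9*q^3/4 - 21*q^2/8 + 65*q/16 + 75/32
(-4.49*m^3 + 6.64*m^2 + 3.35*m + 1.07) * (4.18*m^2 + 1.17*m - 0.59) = -18.7682*m^5 + 22.5019*m^4 + 24.4209*m^3 + 4.4745*m^2 - 0.7246*m - 0.6313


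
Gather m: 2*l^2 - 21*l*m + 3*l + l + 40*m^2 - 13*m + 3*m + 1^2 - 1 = 2*l^2 + 4*l + 40*m^2 + m*(-21*l - 10)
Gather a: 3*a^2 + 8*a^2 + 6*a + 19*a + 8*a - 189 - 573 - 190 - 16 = 11*a^2 + 33*a - 968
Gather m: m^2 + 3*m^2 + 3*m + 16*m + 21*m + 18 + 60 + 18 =4*m^2 + 40*m + 96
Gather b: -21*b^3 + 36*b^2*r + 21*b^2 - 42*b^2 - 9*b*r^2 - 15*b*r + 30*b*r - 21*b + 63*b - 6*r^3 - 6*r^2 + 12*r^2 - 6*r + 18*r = -21*b^3 + b^2*(36*r - 21) + b*(-9*r^2 + 15*r + 42) - 6*r^3 + 6*r^2 + 12*r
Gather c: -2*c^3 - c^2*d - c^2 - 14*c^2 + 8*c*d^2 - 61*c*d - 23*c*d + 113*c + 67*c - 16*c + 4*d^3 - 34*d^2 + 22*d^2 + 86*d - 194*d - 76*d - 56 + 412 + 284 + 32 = -2*c^3 + c^2*(-d - 15) + c*(8*d^2 - 84*d + 164) + 4*d^3 - 12*d^2 - 184*d + 672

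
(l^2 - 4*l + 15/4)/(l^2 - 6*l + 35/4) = (2*l - 3)/(2*l - 7)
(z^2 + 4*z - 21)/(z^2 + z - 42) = (z - 3)/(z - 6)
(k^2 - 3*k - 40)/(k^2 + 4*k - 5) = (k - 8)/(k - 1)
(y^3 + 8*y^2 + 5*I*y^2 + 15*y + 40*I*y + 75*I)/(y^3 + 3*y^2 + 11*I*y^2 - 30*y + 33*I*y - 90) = (y + 5)/(y + 6*I)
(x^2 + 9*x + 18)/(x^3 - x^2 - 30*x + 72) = (x + 3)/(x^2 - 7*x + 12)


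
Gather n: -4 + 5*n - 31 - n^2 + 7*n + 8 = -n^2 + 12*n - 27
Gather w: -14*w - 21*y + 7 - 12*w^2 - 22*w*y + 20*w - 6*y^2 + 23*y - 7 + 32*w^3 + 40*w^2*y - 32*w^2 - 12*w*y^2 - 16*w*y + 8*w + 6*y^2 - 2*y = 32*w^3 + w^2*(40*y - 44) + w*(-12*y^2 - 38*y + 14)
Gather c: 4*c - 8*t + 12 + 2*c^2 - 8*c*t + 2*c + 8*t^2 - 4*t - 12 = 2*c^2 + c*(6 - 8*t) + 8*t^2 - 12*t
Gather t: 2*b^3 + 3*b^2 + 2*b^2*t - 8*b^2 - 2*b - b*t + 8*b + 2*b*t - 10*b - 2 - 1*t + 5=2*b^3 - 5*b^2 - 4*b + t*(2*b^2 + b - 1) + 3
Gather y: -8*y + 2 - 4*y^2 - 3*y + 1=-4*y^2 - 11*y + 3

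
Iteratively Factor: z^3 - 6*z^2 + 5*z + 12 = (z - 3)*(z^2 - 3*z - 4) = (z - 3)*(z + 1)*(z - 4)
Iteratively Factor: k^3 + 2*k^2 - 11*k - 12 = (k + 4)*(k^2 - 2*k - 3) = (k - 3)*(k + 4)*(k + 1)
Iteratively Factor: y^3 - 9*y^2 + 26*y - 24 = (y - 2)*(y^2 - 7*y + 12) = (y - 3)*(y - 2)*(y - 4)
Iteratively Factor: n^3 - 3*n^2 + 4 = (n - 2)*(n^2 - n - 2) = (n - 2)*(n + 1)*(n - 2)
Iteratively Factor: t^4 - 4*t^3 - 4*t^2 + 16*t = (t - 4)*(t^3 - 4*t) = t*(t - 4)*(t^2 - 4) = t*(t - 4)*(t + 2)*(t - 2)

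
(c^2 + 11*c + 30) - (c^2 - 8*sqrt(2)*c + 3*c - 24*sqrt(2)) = 8*c + 8*sqrt(2)*c + 30 + 24*sqrt(2)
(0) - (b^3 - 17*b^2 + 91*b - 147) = -b^3 + 17*b^2 - 91*b + 147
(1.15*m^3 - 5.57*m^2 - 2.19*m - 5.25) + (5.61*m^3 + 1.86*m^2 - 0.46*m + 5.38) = 6.76*m^3 - 3.71*m^2 - 2.65*m + 0.13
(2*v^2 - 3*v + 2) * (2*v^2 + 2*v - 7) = 4*v^4 - 2*v^3 - 16*v^2 + 25*v - 14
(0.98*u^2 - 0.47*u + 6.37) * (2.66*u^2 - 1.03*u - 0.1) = 2.6068*u^4 - 2.2596*u^3 + 17.3303*u^2 - 6.5141*u - 0.637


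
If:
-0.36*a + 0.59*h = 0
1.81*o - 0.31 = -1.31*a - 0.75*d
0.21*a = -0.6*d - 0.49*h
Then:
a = 0.460096849254764 - 2.68637192629394*o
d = 2.27886296459342*o - 0.390302496698321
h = 0.280737060562229 - 1.63914219231495*o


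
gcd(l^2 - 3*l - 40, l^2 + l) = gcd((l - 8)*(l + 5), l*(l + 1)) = 1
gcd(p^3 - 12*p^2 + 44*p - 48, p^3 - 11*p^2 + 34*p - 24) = p^2 - 10*p + 24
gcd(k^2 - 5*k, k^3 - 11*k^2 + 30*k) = k^2 - 5*k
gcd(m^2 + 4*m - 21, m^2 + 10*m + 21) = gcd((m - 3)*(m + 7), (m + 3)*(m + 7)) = m + 7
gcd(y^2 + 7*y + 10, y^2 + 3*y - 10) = y + 5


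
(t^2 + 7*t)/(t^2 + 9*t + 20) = t*(t + 7)/(t^2 + 9*t + 20)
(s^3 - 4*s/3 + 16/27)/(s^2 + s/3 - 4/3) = (9*s^2 - 12*s + 4)/(9*(s - 1))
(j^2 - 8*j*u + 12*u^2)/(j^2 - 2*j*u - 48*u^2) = (-j^2 + 8*j*u - 12*u^2)/(-j^2 + 2*j*u + 48*u^2)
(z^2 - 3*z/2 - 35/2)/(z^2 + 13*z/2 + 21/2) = (z - 5)/(z + 3)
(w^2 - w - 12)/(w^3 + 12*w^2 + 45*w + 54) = (w - 4)/(w^2 + 9*w + 18)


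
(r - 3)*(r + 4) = r^2 + r - 12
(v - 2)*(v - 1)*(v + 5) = v^3 + 2*v^2 - 13*v + 10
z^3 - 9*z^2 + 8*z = z*(z - 8)*(z - 1)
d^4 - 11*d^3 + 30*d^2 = d^2*(d - 6)*(d - 5)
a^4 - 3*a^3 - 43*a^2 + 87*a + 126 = (a - 7)*(a - 3)*(a + 1)*(a + 6)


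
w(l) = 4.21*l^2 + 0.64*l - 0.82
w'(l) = 8.42*l + 0.64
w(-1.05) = 3.15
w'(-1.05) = -8.20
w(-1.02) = 2.91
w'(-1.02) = -7.95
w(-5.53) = 124.39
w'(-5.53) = -45.92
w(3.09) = 41.36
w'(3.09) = 26.66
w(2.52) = 27.53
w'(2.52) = 21.86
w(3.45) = 51.50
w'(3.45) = 29.69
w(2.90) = 36.44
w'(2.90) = 25.06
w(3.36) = 48.86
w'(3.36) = 28.93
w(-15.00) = 936.83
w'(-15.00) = -125.66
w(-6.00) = 146.90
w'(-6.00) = -49.88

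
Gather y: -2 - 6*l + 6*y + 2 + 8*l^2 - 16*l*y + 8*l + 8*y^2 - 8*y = 8*l^2 + 2*l + 8*y^2 + y*(-16*l - 2)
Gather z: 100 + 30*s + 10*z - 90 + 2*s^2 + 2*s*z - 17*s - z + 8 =2*s^2 + 13*s + z*(2*s + 9) + 18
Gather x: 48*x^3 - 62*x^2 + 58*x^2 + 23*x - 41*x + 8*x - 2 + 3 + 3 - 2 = 48*x^3 - 4*x^2 - 10*x + 2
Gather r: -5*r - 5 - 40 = -5*r - 45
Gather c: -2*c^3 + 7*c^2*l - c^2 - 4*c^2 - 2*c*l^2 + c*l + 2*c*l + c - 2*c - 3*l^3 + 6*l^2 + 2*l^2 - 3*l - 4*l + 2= -2*c^3 + c^2*(7*l - 5) + c*(-2*l^2 + 3*l - 1) - 3*l^3 + 8*l^2 - 7*l + 2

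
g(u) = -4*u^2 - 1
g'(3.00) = -24.00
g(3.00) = -37.00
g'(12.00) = -96.00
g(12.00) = -577.00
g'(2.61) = -20.88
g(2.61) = -28.25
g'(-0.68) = 5.44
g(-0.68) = -2.85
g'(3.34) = -26.72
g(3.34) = -45.62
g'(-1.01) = 8.08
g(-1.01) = -5.08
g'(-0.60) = 4.80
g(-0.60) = -2.44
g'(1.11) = -8.88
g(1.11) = -5.93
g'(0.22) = -1.76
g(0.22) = -1.19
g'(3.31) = -26.48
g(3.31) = -44.82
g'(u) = -8*u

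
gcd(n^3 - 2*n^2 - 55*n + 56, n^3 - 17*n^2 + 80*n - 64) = n^2 - 9*n + 8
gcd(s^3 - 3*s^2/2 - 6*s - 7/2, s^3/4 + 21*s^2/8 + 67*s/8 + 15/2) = 1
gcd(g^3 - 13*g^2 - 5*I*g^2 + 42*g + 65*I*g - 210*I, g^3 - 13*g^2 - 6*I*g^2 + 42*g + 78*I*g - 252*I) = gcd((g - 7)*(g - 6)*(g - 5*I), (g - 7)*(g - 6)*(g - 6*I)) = g^2 - 13*g + 42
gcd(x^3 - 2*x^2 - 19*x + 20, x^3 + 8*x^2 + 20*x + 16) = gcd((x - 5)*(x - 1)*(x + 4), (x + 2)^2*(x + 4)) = x + 4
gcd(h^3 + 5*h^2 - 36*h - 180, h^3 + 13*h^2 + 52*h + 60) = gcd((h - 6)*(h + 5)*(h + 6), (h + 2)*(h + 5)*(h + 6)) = h^2 + 11*h + 30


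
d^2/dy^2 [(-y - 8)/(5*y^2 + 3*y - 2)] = 2*(-(y + 8)*(10*y + 3)^2 + (15*y + 43)*(5*y^2 + 3*y - 2))/(5*y^2 + 3*y - 2)^3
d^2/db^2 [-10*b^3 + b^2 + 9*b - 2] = 2 - 60*b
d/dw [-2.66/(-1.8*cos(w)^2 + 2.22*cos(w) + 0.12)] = (9.576*cos(w) - 5.9052)*sin(w)/(-1.8*cos(w)^2 + 2.22*cos(w) + 0.12)^2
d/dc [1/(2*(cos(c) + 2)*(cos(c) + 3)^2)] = (3*cos(c) + 7)*sin(c)/(2*(cos(c) + 2)^2*(cos(c) + 3)^3)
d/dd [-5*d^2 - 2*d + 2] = -10*d - 2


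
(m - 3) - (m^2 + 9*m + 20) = -m^2 - 8*m - 23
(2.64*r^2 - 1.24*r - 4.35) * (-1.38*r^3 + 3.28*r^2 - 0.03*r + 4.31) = -3.6432*r^5 + 10.3704*r^4 + 1.8566*r^3 - 2.8524*r^2 - 5.2139*r - 18.7485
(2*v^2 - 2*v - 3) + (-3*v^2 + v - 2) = -v^2 - v - 5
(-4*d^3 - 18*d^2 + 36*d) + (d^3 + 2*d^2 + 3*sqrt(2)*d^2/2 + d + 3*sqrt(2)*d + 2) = -3*d^3 - 16*d^2 + 3*sqrt(2)*d^2/2 + 3*sqrt(2)*d + 37*d + 2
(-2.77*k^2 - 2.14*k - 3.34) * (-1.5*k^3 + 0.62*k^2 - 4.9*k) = 4.155*k^5 + 1.4926*k^4 + 17.2562*k^3 + 8.4152*k^2 + 16.366*k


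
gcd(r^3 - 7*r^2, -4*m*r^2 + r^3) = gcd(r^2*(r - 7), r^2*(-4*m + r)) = r^2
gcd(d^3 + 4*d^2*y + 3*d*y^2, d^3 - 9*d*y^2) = d^2 + 3*d*y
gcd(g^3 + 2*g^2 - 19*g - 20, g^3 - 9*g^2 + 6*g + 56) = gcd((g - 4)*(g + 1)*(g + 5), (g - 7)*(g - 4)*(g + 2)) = g - 4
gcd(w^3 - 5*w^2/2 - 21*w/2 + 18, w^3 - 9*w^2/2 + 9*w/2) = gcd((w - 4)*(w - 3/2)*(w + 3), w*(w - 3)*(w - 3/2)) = w - 3/2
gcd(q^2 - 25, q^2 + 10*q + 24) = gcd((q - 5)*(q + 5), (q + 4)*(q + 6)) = 1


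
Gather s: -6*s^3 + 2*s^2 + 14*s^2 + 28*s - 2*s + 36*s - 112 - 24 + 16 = -6*s^3 + 16*s^2 + 62*s - 120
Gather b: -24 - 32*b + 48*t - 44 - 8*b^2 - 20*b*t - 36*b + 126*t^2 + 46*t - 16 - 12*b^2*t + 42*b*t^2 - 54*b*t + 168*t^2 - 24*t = b^2*(-12*t - 8) + b*(42*t^2 - 74*t - 68) + 294*t^2 + 70*t - 84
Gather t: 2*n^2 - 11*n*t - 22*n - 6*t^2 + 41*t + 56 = 2*n^2 - 22*n - 6*t^2 + t*(41 - 11*n) + 56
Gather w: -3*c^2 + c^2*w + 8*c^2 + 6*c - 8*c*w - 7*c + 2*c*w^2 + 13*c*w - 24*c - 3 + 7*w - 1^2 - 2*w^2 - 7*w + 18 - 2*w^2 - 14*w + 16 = 5*c^2 - 25*c + w^2*(2*c - 4) + w*(c^2 + 5*c - 14) + 30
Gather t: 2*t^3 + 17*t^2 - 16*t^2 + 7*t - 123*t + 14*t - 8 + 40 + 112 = 2*t^3 + t^2 - 102*t + 144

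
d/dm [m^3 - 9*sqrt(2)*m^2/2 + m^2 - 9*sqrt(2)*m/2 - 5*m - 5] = 3*m^2 - 9*sqrt(2)*m + 2*m - 9*sqrt(2)/2 - 5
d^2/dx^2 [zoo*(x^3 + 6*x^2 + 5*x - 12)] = zoo*(x + 2)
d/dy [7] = 0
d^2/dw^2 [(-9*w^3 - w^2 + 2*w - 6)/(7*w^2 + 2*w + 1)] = 2*(139*w^3 - 915*w^2 - 321*w + 13)/(343*w^6 + 294*w^5 + 231*w^4 + 92*w^3 + 33*w^2 + 6*w + 1)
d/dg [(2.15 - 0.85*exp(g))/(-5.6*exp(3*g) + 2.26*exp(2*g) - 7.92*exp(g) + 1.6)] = (-9.52*exp(3*g) + 38.041*exp(2*g) - 9.718*exp(g) + 15.668)*exp(g)/(31.36*exp(6*g) - 25.312*exp(5*g) + 93.8116*exp(4*g) - 53.7184*exp(3*g) + 69.9584*exp(2*g) - 25.344*exp(g) + 2.56)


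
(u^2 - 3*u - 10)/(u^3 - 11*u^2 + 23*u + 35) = (u + 2)/(u^2 - 6*u - 7)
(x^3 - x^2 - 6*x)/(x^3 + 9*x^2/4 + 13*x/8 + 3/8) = 8*x*(x^2 - x - 6)/(8*x^3 + 18*x^2 + 13*x + 3)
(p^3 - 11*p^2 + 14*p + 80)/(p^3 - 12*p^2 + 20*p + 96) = (p - 5)/(p - 6)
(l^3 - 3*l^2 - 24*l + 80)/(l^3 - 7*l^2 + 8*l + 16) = (l + 5)/(l + 1)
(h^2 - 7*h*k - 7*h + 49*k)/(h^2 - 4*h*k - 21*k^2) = (h - 7)/(h + 3*k)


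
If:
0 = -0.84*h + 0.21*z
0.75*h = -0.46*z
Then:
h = 0.00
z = 0.00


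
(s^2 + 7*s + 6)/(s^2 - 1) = (s + 6)/(s - 1)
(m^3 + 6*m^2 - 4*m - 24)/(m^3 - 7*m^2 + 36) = (m^2 + 4*m - 12)/(m^2 - 9*m + 18)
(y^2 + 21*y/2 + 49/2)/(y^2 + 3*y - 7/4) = 2*(y + 7)/(2*y - 1)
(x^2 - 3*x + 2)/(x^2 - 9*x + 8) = (x - 2)/(x - 8)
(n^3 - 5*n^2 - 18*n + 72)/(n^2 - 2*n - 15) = (-n^3 + 5*n^2 + 18*n - 72)/(-n^2 + 2*n + 15)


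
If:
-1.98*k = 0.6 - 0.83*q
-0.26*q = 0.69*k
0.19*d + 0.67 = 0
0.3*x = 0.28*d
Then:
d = -3.53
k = -0.14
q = 0.38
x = -3.29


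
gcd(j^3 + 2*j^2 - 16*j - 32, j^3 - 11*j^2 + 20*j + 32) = j - 4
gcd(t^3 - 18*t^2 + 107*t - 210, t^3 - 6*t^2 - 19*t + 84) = t - 7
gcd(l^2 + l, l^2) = l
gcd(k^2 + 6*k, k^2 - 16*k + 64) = 1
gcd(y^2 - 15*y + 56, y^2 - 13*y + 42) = y - 7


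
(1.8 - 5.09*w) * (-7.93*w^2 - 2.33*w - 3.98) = 40.3637*w^3 - 2.4143*w^2 + 16.0642*w - 7.164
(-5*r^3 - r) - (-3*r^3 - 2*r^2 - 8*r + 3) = -2*r^3 + 2*r^2 + 7*r - 3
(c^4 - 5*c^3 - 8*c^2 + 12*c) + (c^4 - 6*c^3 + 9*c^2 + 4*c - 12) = 2*c^4 - 11*c^3 + c^2 + 16*c - 12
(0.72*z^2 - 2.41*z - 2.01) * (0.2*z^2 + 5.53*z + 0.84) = 0.144*z^4 + 3.4996*z^3 - 13.1245*z^2 - 13.1397*z - 1.6884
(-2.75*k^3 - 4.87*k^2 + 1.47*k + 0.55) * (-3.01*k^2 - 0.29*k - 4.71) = 8.2775*k^5 + 15.4562*k^4 + 9.9401*k^3 + 20.8559*k^2 - 7.0832*k - 2.5905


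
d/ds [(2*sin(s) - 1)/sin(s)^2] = 2*(1 - sin(s))*cos(s)/sin(s)^3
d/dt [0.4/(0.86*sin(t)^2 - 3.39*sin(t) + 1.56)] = (1.356 - 0.688*sin(t))*cos(t)/(0.86*sin(t)^2 - 3.39*sin(t) + 1.56)^2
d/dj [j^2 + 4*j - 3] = 2*j + 4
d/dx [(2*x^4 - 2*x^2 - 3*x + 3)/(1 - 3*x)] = 2*(-9*x^4 + 4*x^3 + 3*x^2 - 2*x + 3)/(9*x^2 - 6*x + 1)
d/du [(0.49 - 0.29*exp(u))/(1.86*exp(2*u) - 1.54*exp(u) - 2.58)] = (0.5394*exp(2*u) - 1.8228*exp(u) + 1.5028)*exp(u)/(3.4596*exp(4*u) - 5.7288*exp(3*u) - 7.226*exp(2*u) + 7.9464*exp(u) + 6.6564)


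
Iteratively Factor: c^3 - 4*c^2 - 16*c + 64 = (c + 4)*(c^2 - 8*c + 16) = (c - 4)*(c + 4)*(c - 4)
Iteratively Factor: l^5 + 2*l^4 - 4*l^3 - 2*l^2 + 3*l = (l - 1)*(l^4 + 3*l^3 - l^2 - 3*l) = (l - 1)*(l + 3)*(l^3 - l) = (l - 1)*(l + 1)*(l + 3)*(l^2 - l) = l*(l - 1)*(l + 1)*(l + 3)*(l - 1)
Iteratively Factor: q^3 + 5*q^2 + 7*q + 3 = (q + 1)*(q^2 + 4*q + 3) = (q + 1)^2*(q + 3)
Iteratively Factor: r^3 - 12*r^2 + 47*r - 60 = (r - 3)*(r^2 - 9*r + 20) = (r - 4)*(r - 3)*(r - 5)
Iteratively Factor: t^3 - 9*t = (t)*(t^2 - 9) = t*(t + 3)*(t - 3)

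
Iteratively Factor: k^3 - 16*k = (k - 4)*(k^2 + 4*k) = (k - 4)*(k + 4)*(k)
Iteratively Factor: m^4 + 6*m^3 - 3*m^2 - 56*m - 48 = (m + 1)*(m^3 + 5*m^2 - 8*m - 48) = (m + 1)*(m + 4)*(m^2 + m - 12) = (m - 3)*(m + 1)*(m + 4)*(m + 4)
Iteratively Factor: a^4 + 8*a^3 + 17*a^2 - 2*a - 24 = (a + 3)*(a^3 + 5*a^2 + 2*a - 8) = (a + 2)*(a + 3)*(a^2 + 3*a - 4) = (a + 2)*(a + 3)*(a + 4)*(a - 1)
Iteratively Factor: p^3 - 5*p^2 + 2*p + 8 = (p + 1)*(p^2 - 6*p + 8) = (p - 2)*(p + 1)*(p - 4)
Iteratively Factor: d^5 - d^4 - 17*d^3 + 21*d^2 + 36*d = (d - 3)*(d^4 + 2*d^3 - 11*d^2 - 12*d) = (d - 3)^2*(d^3 + 5*d^2 + 4*d) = (d - 3)^2*(d + 4)*(d^2 + d) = (d - 3)^2*(d + 1)*(d + 4)*(d)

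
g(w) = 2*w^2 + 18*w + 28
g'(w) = 4*w + 18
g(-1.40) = 6.72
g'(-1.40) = 12.40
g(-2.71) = -6.09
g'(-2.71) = 7.16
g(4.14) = 136.80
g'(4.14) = 34.56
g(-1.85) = 1.54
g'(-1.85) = 10.60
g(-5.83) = -8.96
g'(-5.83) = -5.32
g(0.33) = 34.16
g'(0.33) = 19.32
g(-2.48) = -4.34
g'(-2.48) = 8.08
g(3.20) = 106.08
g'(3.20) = 30.80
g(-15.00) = 208.00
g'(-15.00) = -42.00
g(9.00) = 352.00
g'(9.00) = 54.00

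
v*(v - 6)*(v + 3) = v^3 - 3*v^2 - 18*v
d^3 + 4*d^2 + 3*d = d*(d + 1)*(d + 3)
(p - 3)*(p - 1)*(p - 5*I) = p^3 - 4*p^2 - 5*I*p^2 + 3*p + 20*I*p - 15*I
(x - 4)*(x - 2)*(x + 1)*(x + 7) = x^4 + 2*x^3 - 33*x^2 + 22*x + 56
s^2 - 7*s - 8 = (s - 8)*(s + 1)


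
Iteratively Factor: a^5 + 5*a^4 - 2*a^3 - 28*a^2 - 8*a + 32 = (a + 2)*(a^4 + 3*a^3 - 8*a^2 - 12*a + 16) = (a - 1)*(a + 2)*(a^3 + 4*a^2 - 4*a - 16) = (a - 1)*(a + 2)*(a + 4)*(a^2 - 4) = (a - 1)*(a + 2)^2*(a + 4)*(a - 2)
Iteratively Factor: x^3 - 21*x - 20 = (x + 1)*(x^2 - x - 20) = (x - 5)*(x + 1)*(x + 4)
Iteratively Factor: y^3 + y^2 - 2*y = (y - 1)*(y^2 + 2*y) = (y - 1)*(y + 2)*(y)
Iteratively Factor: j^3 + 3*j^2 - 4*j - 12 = (j + 3)*(j^2 - 4) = (j - 2)*(j + 3)*(j + 2)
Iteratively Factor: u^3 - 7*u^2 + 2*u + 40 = (u - 4)*(u^2 - 3*u - 10) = (u - 4)*(u + 2)*(u - 5)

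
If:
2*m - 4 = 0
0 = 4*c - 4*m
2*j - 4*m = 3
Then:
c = 2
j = 11/2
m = 2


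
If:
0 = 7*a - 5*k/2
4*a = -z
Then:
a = -z/4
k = -7*z/10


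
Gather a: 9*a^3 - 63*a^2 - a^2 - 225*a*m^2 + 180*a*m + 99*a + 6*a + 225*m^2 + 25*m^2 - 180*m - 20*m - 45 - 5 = 9*a^3 - 64*a^2 + a*(-225*m^2 + 180*m + 105) + 250*m^2 - 200*m - 50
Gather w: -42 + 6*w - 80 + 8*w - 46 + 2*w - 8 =16*w - 176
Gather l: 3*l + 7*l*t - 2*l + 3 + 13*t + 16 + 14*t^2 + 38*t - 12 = l*(7*t + 1) + 14*t^2 + 51*t + 7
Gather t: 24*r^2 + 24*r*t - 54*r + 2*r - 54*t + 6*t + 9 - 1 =24*r^2 - 52*r + t*(24*r - 48) + 8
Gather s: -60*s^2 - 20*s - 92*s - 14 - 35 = -60*s^2 - 112*s - 49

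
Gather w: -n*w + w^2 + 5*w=w^2 + w*(5 - n)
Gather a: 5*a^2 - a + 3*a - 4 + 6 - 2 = 5*a^2 + 2*a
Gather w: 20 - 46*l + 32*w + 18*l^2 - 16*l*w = 18*l^2 - 46*l + w*(32 - 16*l) + 20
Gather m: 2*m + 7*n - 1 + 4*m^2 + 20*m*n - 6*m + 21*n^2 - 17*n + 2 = 4*m^2 + m*(20*n - 4) + 21*n^2 - 10*n + 1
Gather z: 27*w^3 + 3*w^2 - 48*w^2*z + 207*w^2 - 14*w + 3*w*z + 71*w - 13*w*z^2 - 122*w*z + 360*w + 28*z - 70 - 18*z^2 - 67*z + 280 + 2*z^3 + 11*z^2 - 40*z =27*w^3 + 210*w^2 + 417*w + 2*z^3 + z^2*(-13*w - 7) + z*(-48*w^2 - 119*w - 79) + 210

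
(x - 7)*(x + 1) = x^2 - 6*x - 7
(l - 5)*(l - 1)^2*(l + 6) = l^4 - l^3 - 31*l^2 + 61*l - 30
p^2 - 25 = (p - 5)*(p + 5)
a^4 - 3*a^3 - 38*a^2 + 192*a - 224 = (a - 4)^2*(a - 2)*(a + 7)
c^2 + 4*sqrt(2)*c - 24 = (c - 2*sqrt(2))*(c + 6*sqrt(2))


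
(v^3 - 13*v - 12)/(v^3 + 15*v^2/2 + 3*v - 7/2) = 2*(v^2 - v - 12)/(2*v^2 + 13*v - 7)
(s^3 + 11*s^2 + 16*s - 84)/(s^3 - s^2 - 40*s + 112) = (s^2 + 4*s - 12)/(s^2 - 8*s + 16)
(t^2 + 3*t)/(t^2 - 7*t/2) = 2*(t + 3)/(2*t - 7)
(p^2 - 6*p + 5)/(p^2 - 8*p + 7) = (p - 5)/(p - 7)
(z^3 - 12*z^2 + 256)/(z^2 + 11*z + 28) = (z^2 - 16*z + 64)/(z + 7)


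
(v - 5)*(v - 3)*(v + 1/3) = v^3 - 23*v^2/3 + 37*v/3 + 5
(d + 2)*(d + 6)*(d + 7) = d^3 + 15*d^2 + 68*d + 84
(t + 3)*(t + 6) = t^2 + 9*t + 18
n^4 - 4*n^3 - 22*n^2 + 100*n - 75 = (n - 5)*(n - 3)*(n - 1)*(n + 5)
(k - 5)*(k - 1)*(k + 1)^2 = k^4 - 4*k^3 - 6*k^2 + 4*k + 5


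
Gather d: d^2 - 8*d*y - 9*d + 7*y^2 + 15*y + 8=d^2 + d*(-8*y - 9) + 7*y^2 + 15*y + 8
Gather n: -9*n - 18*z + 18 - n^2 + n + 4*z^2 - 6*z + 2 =-n^2 - 8*n + 4*z^2 - 24*z + 20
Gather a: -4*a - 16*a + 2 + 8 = 10 - 20*a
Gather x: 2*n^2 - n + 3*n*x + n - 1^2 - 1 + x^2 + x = 2*n^2 + x^2 + x*(3*n + 1) - 2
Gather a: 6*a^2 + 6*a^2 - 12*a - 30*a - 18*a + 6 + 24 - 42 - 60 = 12*a^2 - 60*a - 72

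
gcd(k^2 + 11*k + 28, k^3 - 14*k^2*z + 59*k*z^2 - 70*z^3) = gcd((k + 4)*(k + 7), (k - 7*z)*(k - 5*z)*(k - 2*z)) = 1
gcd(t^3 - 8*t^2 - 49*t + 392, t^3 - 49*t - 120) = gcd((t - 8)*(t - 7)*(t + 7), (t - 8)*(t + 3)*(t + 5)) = t - 8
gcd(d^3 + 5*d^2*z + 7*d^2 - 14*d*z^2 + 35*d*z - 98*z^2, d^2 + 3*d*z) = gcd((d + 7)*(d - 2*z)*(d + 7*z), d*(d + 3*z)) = 1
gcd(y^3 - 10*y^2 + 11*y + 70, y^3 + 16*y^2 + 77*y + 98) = y + 2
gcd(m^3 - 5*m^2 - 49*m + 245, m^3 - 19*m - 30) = m - 5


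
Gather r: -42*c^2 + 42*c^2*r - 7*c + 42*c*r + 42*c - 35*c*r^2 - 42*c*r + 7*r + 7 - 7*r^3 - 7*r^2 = -42*c^2 + 35*c - 7*r^3 + r^2*(-35*c - 7) + r*(42*c^2 + 7) + 7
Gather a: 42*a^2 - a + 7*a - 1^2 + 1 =42*a^2 + 6*a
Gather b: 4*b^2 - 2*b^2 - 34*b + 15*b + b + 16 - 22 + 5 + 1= 2*b^2 - 18*b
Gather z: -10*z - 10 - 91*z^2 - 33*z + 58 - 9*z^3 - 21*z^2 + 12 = -9*z^3 - 112*z^2 - 43*z + 60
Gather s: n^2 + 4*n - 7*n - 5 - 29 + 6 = n^2 - 3*n - 28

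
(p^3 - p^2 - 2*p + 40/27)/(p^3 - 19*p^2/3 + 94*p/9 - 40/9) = (p + 4/3)/(p - 4)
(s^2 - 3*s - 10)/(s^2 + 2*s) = (s - 5)/s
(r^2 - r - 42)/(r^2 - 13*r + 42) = (r + 6)/(r - 6)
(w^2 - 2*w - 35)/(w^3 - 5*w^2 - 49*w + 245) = (w + 5)/(w^2 + 2*w - 35)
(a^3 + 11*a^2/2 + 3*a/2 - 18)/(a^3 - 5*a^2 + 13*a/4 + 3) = 2*(a^2 + 7*a + 12)/(2*a^2 - 7*a - 4)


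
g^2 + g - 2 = (g - 1)*(g + 2)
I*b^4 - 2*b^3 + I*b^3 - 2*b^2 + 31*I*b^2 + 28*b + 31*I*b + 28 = (b + 1)*(b - 4*I)*(b + 7*I)*(I*b + 1)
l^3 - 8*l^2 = l^2*(l - 8)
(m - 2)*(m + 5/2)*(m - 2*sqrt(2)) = m^3 - 2*sqrt(2)*m^2 + m^2/2 - 5*m - sqrt(2)*m + 10*sqrt(2)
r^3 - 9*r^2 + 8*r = r*(r - 8)*(r - 1)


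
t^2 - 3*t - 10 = (t - 5)*(t + 2)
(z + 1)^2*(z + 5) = z^3 + 7*z^2 + 11*z + 5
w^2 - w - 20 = (w - 5)*(w + 4)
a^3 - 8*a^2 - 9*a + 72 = (a - 8)*(a - 3)*(a + 3)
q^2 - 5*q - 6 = (q - 6)*(q + 1)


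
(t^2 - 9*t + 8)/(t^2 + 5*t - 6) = (t - 8)/(t + 6)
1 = 1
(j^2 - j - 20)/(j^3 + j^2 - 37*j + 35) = (j + 4)/(j^2 + 6*j - 7)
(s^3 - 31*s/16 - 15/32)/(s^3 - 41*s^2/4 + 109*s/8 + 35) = (8*s^2 - 10*s - 3)/(4*(2*s^2 - 23*s + 56))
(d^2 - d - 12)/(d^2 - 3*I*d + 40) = (d^2 - d - 12)/(d^2 - 3*I*d + 40)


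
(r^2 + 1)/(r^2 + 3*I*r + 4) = (r + I)/(r + 4*I)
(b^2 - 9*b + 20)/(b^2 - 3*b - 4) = (b - 5)/(b + 1)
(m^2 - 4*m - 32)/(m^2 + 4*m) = (m - 8)/m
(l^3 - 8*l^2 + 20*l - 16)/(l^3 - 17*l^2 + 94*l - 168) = (l^2 - 4*l + 4)/(l^2 - 13*l + 42)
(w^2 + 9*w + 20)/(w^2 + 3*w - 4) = (w + 5)/(w - 1)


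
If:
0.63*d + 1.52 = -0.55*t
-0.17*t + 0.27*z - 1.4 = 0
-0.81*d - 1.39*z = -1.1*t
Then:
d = -7.33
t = 5.64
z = 8.73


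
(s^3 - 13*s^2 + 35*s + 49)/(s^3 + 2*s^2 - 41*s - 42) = (s^2 - 14*s + 49)/(s^2 + s - 42)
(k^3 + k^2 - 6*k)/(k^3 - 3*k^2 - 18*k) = (k - 2)/(k - 6)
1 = 1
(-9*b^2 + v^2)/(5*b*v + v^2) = (-9*b^2 + v^2)/(v*(5*b + v))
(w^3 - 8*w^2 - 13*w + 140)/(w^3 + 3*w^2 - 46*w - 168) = (w - 5)/(w + 6)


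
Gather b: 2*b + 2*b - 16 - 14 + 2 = 4*b - 28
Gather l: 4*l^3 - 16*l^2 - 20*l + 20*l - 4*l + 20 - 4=4*l^3 - 16*l^2 - 4*l + 16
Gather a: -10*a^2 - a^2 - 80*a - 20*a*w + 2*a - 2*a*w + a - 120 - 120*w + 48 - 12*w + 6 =-11*a^2 + a*(-22*w - 77) - 132*w - 66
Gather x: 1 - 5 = -4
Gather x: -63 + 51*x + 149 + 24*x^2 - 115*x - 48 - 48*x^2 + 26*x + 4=-24*x^2 - 38*x + 42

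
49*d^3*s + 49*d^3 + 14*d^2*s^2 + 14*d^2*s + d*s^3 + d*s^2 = (7*d + s)^2*(d*s + d)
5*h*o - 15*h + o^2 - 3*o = (5*h + o)*(o - 3)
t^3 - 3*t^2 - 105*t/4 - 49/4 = (t - 7)*(t + 1/2)*(t + 7/2)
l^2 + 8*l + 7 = (l + 1)*(l + 7)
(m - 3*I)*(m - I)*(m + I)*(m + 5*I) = m^4 + 2*I*m^3 + 16*m^2 + 2*I*m + 15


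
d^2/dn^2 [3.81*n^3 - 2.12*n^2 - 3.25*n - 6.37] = 22.86*n - 4.24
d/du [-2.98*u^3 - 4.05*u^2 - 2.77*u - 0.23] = -8.94*u^2 - 8.1*u - 2.77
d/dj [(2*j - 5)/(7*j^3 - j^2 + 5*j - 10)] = (14*j^3 - 2*j^2 + 10*j - (2*j - 5)*(21*j^2 - 2*j + 5) - 20)/(7*j^3 - j^2 + 5*j - 10)^2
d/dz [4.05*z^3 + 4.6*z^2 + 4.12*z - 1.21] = 12.15*z^2 + 9.2*z + 4.12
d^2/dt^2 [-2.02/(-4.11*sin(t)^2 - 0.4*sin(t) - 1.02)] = (-136.488168*sin(t)^4 - 9.96264*sin(t)^3 + 238.282028*sin(t)^2 + 20.74944*sin(t) - 16.290088)/(4.11*sin(t)^2 + 0.4*sin(t) + 1.02)^3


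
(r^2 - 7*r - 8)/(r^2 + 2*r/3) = 3*(r^2 - 7*r - 8)/(r*(3*r + 2))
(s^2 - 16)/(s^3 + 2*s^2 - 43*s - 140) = (s - 4)/(s^2 - 2*s - 35)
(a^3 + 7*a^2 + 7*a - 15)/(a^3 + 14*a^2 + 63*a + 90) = (a - 1)/(a + 6)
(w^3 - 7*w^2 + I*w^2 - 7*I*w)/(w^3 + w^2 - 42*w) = (w^2 + w*(-7 + I) - 7*I)/(w^2 + w - 42)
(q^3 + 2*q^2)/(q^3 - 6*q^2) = (q + 2)/(q - 6)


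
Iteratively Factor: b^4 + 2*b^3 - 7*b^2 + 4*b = (b - 1)*(b^3 + 3*b^2 - 4*b) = (b - 1)*(b + 4)*(b^2 - b) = b*(b - 1)*(b + 4)*(b - 1)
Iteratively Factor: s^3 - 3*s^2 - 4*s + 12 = (s + 2)*(s^2 - 5*s + 6) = (s - 2)*(s + 2)*(s - 3)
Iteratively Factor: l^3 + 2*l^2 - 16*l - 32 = (l + 4)*(l^2 - 2*l - 8) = (l - 4)*(l + 4)*(l + 2)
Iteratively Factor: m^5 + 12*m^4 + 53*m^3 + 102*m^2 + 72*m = (m + 2)*(m^4 + 10*m^3 + 33*m^2 + 36*m) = (m + 2)*(m + 3)*(m^3 + 7*m^2 + 12*m) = (m + 2)*(m + 3)^2*(m^2 + 4*m) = m*(m + 2)*(m + 3)^2*(m + 4)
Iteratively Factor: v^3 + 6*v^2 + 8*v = (v + 4)*(v^2 + 2*v) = (v + 2)*(v + 4)*(v)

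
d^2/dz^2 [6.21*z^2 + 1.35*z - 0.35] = 12.4200000000000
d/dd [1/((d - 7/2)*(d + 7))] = 2*(-4*d - 7)/(4*d^4 + 28*d^3 - 147*d^2 - 686*d + 2401)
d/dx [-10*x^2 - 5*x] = -20*x - 5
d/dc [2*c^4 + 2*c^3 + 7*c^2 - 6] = 2*c*(4*c^2 + 3*c + 7)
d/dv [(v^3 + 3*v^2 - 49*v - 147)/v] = 2*v + 3 + 147/v^2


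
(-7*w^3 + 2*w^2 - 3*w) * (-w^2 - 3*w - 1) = 7*w^5 + 19*w^4 + 4*w^3 + 7*w^2 + 3*w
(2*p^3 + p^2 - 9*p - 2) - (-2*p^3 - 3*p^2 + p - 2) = 4*p^3 + 4*p^2 - 10*p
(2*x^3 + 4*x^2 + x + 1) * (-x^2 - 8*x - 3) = -2*x^5 - 20*x^4 - 39*x^3 - 21*x^2 - 11*x - 3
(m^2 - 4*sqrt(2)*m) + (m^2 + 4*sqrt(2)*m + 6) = 2*m^2 + 6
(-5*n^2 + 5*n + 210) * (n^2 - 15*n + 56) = -5*n^4 + 80*n^3 - 145*n^2 - 2870*n + 11760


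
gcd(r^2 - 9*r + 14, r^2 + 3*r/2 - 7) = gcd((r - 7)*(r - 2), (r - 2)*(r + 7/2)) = r - 2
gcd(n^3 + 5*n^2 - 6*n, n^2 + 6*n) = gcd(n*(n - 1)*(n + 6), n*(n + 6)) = n^2 + 6*n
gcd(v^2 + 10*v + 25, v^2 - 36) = 1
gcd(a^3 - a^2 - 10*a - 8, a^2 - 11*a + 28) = a - 4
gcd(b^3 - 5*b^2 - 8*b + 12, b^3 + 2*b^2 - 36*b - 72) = b^2 - 4*b - 12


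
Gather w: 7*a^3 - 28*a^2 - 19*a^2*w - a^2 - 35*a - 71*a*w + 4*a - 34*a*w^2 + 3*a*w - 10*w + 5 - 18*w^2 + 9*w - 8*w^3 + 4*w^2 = 7*a^3 - 29*a^2 - 31*a - 8*w^3 + w^2*(-34*a - 14) + w*(-19*a^2 - 68*a - 1) + 5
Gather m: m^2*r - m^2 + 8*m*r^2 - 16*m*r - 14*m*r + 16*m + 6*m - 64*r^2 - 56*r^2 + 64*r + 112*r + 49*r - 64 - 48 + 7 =m^2*(r - 1) + m*(8*r^2 - 30*r + 22) - 120*r^2 + 225*r - 105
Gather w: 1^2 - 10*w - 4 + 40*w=30*w - 3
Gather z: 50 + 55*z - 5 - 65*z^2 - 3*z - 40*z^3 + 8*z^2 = -40*z^3 - 57*z^2 + 52*z + 45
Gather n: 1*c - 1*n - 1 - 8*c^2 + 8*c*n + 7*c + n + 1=-8*c^2 + 8*c*n + 8*c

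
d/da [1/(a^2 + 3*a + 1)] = (-2*a - 3)/(a^2 + 3*a + 1)^2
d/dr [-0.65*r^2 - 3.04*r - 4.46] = -1.3*r - 3.04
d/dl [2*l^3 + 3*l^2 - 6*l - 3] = 6*l^2 + 6*l - 6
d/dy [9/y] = -9/y^2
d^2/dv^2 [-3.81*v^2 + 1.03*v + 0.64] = -7.62000000000000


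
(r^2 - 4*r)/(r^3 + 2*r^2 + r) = (r - 4)/(r^2 + 2*r + 1)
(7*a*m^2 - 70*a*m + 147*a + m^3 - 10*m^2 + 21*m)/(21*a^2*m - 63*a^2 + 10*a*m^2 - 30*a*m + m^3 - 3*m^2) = (m - 7)/(3*a + m)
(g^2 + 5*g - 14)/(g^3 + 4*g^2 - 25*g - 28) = (g - 2)/(g^2 - 3*g - 4)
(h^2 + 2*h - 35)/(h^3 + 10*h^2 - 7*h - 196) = (h - 5)/(h^2 + 3*h - 28)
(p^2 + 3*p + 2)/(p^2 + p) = (p + 2)/p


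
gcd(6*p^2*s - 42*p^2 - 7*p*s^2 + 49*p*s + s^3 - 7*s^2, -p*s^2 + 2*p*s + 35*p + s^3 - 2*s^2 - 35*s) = p*s - 7*p - s^2 + 7*s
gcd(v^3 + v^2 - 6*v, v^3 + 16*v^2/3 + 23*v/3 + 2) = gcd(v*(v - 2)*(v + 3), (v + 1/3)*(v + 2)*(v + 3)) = v + 3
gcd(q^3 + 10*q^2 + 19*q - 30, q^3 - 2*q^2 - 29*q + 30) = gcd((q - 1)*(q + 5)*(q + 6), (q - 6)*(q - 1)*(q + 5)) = q^2 + 4*q - 5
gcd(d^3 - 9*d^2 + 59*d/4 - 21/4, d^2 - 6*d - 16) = 1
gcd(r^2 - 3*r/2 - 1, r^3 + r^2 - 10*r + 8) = r - 2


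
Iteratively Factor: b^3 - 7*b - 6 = (b - 3)*(b^2 + 3*b + 2) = (b - 3)*(b + 2)*(b + 1)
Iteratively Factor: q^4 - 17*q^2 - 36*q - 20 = (q + 2)*(q^3 - 2*q^2 - 13*q - 10) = (q + 1)*(q + 2)*(q^2 - 3*q - 10) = (q - 5)*(q + 1)*(q + 2)*(q + 2)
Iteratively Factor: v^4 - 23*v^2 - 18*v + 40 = (v - 1)*(v^3 + v^2 - 22*v - 40) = (v - 1)*(v + 4)*(v^2 - 3*v - 10) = (v - 1)*(v + 2)*(v + 4)*(v - 5)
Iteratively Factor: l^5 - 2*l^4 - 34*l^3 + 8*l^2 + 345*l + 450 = (l - 5)*(l^4 + 3*l^3 - 19*l^2 - 87*l - 90) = (l - 5)*(l + 2)*(l^3 + l^2 - 21*l - 45) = (l - 5)*(l + 2)*(l + 3)*(l^2 - 2*l - 15) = (l - 5)^2*(l + 2)*(l + 3)*(l + 3)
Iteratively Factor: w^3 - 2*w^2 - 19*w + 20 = (w - 1)*(w^2 - w - 20) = (w - 5)*(w - 1)*(w + 4)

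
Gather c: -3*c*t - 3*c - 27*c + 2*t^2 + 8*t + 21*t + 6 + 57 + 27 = c*(-3*t - 30) + 2*t^2 + 29*t + 90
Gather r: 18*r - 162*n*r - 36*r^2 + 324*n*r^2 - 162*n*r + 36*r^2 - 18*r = 324*n*r^2 - 324*n*r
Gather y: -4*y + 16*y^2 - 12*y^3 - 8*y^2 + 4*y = -12*y^3 + 8*y^2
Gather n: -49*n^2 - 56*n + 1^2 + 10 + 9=-49*n^2 - 56*n + 20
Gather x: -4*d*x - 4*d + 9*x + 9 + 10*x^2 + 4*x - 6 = -4*d + 10*x^2 + x*(13 - 4*d) + 3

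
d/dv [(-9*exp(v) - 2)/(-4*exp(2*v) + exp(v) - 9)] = (-(8*exp(v) - 1)*(9*exp(v) + 2) + 36*exp(2*v) - 9*exp(v) + 81)*exp(v)/(4*exp(2*v) - exp(v) + 9)^2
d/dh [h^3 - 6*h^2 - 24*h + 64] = 3*h^2 - 12*h - 24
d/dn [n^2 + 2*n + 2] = 2*n + 2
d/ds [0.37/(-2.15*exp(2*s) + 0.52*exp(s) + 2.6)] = (1.591*exp(s) - 0.1924)*exp(s)/(-2.15*exp(2*s) + 0.52*exp(s) + 2.6)^2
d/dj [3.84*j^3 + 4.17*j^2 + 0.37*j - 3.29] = 11.52*j^2 + 8.34*j + 0.37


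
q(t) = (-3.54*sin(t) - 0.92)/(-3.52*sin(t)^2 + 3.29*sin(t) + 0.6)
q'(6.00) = 4.73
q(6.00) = -0.12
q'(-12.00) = -2.84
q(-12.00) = -2.09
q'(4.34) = 0.05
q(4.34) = -0.43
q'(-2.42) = 0.02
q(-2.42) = -0.46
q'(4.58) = 0.02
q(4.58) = -0.42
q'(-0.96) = -0.06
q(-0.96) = -0.44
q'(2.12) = 10.00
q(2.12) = -4.66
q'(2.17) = 8.69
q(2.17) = -4.19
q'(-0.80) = -0.05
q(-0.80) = -0.45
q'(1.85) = 17.84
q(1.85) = -8.48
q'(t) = (7.04*sin(t)*cos(t) - 3.29*cos(t))*(-3.54*sin(t) - 0.92)/(-3.52*sin(t)^2 + 3.29*sin(t) + 0.6)^2 - 3.54*cos(t)/(-3.52*sin(t)^2 + 3.29*sin(t) + 0.6) = (-12.4608*sin(t)^2 - 6.4768*sin(t) + 0.9028)*cos(t)/(12.3904*sin(t)^4 - 23.1616*sin(t)^3 + 6.6001*sin(t)^2 + 3.948*sin(t) + 0.36)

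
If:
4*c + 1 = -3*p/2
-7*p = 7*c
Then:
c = -2/5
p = 2/5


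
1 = 1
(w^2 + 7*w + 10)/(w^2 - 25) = (w + 2)/(w - 5)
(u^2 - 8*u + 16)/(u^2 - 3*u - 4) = (u - 4)/(u + 1)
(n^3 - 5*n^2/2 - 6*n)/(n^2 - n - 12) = n*(2*n + 3)/(2*(n + 3))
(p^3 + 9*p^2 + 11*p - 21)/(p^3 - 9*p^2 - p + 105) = (p^2 + 6*p - 7)/(p^2 - 12*p + 35)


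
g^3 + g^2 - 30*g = g*(g - 5)*(g + 6)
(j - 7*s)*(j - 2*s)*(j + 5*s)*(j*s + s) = j^4*s - 4*j^3*s^2 + j^3*s - 31*j^2*s^3 - 4*j^2*s^2 + 70*j*s^4 - 31*j*s^3 + 70*s^4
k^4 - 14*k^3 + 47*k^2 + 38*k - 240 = (k - 8)*(k - 5)*(k - 3)*(k + 2)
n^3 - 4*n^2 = n^2*(n - 4)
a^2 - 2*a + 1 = (a - 1)^2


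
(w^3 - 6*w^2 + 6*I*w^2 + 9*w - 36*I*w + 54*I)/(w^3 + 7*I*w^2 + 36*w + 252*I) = (w^2 - 6*w + 9)/(w^2 + I*w + 42)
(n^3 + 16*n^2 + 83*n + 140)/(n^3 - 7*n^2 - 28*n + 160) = (n^2 + 11*n + 28)/(n^2 - 12*n + 32)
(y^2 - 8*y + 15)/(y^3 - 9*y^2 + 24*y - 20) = (y - 3)/(y^2 - 4*y + 4)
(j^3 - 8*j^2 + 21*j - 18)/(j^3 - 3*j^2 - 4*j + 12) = (j - 3)/(j + 2)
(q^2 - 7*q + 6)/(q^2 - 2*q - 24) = (q - 1)/(q + 4)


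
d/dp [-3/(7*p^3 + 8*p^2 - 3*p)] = 3*(21*p^2 + 16*p - 3)/(p^2*(7*p^2 + 8*p - 3)^2)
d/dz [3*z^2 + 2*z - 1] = 6*z + 2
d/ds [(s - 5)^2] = 2*s - 10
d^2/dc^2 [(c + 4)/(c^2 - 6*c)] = 2*(c*(2 - 3*c)*(c - 6) + 4*(c - 3)^2*(c + 4))/(c^3*(c - 6)^3)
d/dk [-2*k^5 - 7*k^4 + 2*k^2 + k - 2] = -10*k^4 - 28*k^3 + 4*k + 1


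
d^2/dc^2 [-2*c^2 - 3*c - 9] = -4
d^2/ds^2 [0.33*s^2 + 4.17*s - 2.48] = 0.660000000000000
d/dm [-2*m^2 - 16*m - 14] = -4*m - 16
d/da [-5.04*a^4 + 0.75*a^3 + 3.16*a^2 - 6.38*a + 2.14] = -20.16*a^3 + 2.25*a^2 + 6.32*a - 6.38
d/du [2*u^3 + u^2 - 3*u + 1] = 6*u^2 + 2*u - 3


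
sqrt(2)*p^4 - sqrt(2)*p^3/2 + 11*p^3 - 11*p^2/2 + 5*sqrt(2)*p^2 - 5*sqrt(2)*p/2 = p*(p - 1/2)*(p + 5*sqrt(2))*(sqrt(2)*p + 1)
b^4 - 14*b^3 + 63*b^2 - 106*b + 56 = (b - 7)*(b - 4)*(b - 2)*(b - 1)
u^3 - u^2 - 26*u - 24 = (u - 6)*(u + 1)*(u + 4)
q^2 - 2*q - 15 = (q - 5)*(q + 3)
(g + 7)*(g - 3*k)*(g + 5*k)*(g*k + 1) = g^4*k + 2*g^3*k^2 + 7*g^3*k + g^3 - 15*g^2*k^3 + 14*g^2*k^2 + 2*g^2*k + 7*g^2 - 105*g*k^3 - 15*g*k^2 + 14*g*k - 105*k^2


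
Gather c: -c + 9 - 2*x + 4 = -c - 2*x + 13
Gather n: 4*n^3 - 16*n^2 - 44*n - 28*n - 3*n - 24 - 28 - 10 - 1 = 4*n^3 - 16*n^2 - 75*n - 63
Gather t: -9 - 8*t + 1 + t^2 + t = t^2 - 7*t - 8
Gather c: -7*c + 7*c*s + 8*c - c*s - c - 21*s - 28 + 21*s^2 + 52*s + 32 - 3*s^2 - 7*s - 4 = 6*c*s + 18*s^2 + 24*s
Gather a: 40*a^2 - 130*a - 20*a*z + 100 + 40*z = 40*a^2 + a*(-20*z - 130) + 40*z + 100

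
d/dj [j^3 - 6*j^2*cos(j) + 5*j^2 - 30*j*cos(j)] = 6*j^2*sin(j) + 3*j^2 + 30*j*sin(j) - 12*j*cos(j) + 10*j - 30*cos(j)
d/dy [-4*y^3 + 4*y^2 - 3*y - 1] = -12*y^2 + 8*y - 3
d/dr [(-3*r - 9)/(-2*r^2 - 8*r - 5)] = 3*(2*r^2 + 8*r - 4*(r + 2)*(r + 3) + 5)/(2*r^2 + 8*r + 5)^2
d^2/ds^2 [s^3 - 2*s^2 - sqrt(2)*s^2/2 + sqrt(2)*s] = 6*s - 4 - sqrt(2)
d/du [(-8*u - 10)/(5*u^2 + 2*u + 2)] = 4*(10*u^2 + 25*u + 1)/(25*u^4 + 20*u^3 + 24*u^2 + 8*u + 4)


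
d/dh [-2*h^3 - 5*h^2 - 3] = 2*h*(-3*h - 5)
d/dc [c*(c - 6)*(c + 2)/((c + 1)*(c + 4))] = (c^4 + 10*c^3 + 4*c^2 - 32*c - 48)/(c^4 + 10*c^3 + 33*c^2 + 40*c + 16)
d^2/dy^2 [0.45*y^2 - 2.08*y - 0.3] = 0.900000000000000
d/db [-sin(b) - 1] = -cos(b)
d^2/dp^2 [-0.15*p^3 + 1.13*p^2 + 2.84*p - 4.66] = 2.26 - 0.9*p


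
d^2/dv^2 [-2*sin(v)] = 2*sin(v)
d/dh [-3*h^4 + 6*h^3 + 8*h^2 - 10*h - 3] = -12*h^3 + 18*h^2 + 16*h - 10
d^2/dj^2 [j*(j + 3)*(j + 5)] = 6*j + 16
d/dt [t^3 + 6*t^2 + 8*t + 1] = 3*t^2 + 12*t + 8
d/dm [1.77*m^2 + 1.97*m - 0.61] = 3.54*m + 1.97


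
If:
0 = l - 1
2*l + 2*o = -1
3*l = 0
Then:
No Solution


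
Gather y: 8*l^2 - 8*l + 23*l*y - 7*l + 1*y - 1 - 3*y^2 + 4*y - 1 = 8*l^2 - 15*l - 3*y^2 + y*(23*l + 5) - 2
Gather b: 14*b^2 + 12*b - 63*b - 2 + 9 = 14*b^2 - 51*b + 7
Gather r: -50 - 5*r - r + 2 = -6*r - 48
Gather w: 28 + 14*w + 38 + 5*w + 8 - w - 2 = 18*w + 72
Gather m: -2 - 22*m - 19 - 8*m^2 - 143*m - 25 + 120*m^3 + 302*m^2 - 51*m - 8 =120*m^3 + 294*m^2 - 216*m - 54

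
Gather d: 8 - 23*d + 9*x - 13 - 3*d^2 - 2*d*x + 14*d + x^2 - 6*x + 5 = -3*d^2 + d*(-2*x - 9) + x^2 + 3*x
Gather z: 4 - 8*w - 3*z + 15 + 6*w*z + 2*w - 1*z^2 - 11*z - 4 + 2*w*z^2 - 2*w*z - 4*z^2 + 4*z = -6*w + z^2*(2*w - 5) + z*(4*w - 10) + 15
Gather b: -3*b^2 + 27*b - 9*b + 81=-3*b^2 + 18*b + 81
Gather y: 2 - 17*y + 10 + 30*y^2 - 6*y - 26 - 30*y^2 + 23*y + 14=0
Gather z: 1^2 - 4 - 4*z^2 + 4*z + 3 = -4*z^2 + 4*z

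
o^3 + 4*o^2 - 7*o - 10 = (o - 2)*(o + 1)*(o + 5)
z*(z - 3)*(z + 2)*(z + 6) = z^4 + 5*z^3 - 12*z^2 - 36*z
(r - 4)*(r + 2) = r^2 - 2*r - 8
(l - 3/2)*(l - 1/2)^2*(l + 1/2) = l^4 - 2*l^3 + l^2/2 + l/2 - 3/16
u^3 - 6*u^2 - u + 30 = (u - 5)*(u - 3)*(u + 2)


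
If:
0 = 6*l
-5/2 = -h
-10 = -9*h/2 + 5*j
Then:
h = 5/2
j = 1/4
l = 0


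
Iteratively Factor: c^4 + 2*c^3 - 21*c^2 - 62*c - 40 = (c - 5)*(c^3 + 7*c^2 + 14*c + 8) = (c - 5)*(c + 2)*(c^2 + 5*c + 4) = (c - 5)*(c + 1)*(c + 2)*(c + 4)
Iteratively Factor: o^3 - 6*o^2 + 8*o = (o)*(o^2 - 6*o + 8) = o*(o - 4)*(o - 2)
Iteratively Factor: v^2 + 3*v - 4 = (v - 1)*(v + 4)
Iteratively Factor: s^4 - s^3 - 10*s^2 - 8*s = (s + 2)*(s^3 - 3*s^2 - 4*s) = s*(s + 2)*(s^2 - 3*s - 4) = s*(s + 1)*(s + 2)*(s - 4)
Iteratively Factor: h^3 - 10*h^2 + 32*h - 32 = (h - 2)*(h^2 - 8*h + 16) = (h - 4)*(h - 2)*(h - 4)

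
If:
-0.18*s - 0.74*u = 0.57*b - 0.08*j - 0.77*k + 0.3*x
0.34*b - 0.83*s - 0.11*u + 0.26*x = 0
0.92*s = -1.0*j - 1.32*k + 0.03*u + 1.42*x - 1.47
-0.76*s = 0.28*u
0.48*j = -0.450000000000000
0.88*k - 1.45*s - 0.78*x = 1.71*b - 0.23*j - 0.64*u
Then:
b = -0.30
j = -0.94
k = 0.02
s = 0.00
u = -0.01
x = 0.40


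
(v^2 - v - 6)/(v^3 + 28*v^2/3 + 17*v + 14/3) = 3*(v - 3)/(3*v^2 + 22*v + 7)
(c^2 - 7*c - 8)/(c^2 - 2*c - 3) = (c - 8)/(c - 3)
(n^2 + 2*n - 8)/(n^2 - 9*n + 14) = (n + 4)/(n - 7)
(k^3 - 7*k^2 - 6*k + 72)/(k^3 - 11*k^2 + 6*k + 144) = (k - 4)/(k - 8)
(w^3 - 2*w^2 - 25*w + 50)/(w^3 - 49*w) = (w^3 - 2*w^2 - 25*w + 50)/(w*(w^2 - 49))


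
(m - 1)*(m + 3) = m^2 + 2*m - 3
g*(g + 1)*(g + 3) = g^3 + 4*g^2 + 3*g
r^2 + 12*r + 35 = (r + 5)*(r + 7)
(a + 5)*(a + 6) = a^2 + 11*a + 30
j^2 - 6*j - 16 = (j - 8)*(j + 2)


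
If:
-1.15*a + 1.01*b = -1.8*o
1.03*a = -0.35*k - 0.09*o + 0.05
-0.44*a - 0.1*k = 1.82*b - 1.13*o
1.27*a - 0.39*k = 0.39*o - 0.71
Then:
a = -0.29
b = -0.07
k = 1.03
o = -0.14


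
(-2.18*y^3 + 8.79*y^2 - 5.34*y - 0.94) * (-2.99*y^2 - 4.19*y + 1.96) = 6.5182*y^5 - 17.1479*y^4 - 25.1363*y^3 + 42.4136*y^2 - 6.5278*y - 1.8424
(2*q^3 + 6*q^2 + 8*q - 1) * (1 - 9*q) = -18*q^4 - 52*q^3 - 66*q^2 + 17*q - 1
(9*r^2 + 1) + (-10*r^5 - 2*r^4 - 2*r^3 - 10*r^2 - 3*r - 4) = -10*r^5 - 2*r^4 - 2*r^3 - r^2 - 3*r - 3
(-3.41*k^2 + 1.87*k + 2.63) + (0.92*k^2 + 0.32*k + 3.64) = -2.49*k^2 + 2.19*k + 6.27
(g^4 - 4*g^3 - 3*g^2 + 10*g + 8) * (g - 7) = g^5 - 11*g^4 + 25*g^3 + 31*g^2 - 62*g - 56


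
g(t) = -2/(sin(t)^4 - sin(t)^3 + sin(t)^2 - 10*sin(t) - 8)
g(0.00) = 0.25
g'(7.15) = -0.05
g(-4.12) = 0.13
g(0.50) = 0.16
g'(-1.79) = 0.39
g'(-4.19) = 0.03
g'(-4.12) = 0.04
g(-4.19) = 0.12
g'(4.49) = 0.40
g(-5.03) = 0.12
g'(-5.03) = -0.02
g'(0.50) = -0.10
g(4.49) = -0.44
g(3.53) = 0.50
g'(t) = -2*(-4*sin(t)^3*cos(t) + 3*sin(t)^2*cos(t) - 2*sin(t)*cos(t) + 10*cos(t))/(sin(t)^4 - sin(t)^3 + sin(t)^2 - 10*sin(t) - 8)^2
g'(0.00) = -0.31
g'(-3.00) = 0.48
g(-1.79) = -0.44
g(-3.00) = 0.30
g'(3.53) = 1.32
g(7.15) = 0.13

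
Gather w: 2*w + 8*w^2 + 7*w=8*w^2 + 9*w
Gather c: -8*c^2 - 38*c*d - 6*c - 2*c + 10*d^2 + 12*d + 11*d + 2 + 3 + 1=-8*c^2 + c*(-38*d - 8) + 10*d^2 + 23*d + 6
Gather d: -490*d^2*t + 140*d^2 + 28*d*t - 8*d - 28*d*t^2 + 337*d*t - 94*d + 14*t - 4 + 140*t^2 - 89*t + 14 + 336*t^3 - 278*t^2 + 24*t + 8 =d^2*(140 - 490*t) + d*(-28*t^2 + 365*t - 102) + 336*t^3 - 138*t^2 - 51*t + 18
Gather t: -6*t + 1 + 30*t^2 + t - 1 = 30*t^2 - 5*t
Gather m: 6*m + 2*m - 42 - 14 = 8*m - 56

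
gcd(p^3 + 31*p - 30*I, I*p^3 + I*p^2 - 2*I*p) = 1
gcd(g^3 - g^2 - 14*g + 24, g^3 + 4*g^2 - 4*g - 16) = g^2 + 2*g - 8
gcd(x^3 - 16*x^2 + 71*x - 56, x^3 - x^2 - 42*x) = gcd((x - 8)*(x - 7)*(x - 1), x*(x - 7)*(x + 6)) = x - 7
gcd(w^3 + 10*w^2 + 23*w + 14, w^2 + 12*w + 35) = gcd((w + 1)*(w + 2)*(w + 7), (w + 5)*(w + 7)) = w + 7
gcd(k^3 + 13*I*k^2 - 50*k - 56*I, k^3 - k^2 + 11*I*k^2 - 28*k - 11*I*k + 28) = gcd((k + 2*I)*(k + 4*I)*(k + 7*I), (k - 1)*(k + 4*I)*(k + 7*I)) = k^2 + 11*I*k - 28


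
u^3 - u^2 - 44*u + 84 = (u - 6)*(u - 2)*(u + 7)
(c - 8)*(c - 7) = c^2 - 15*c + 56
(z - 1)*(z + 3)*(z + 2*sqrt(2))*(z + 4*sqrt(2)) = z^4 + 2*z^3 + 6*sqrt(2)*z^3 + 13*z^2 + 12*sqrt(2)*z^2 - 18*sqrt(2)*z + 32*z - 48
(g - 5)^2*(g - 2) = g^3 - 12*g^2 + 45*g - 50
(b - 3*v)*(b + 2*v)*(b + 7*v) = b^3 + 6*b^2*v - 13*b*v^2 - 42*v^3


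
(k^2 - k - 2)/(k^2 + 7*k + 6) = (k - 2)/(k + 6)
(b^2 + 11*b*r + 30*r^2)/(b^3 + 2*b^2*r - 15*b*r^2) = (-b - 6*r)/(b*(-b + 3*r))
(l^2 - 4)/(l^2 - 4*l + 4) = (l + 2)/(l - 2)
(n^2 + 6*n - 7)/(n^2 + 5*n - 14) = (n - 1)/(n - 2)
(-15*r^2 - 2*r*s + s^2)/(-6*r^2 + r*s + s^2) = (5*r - s)/(2*r - s)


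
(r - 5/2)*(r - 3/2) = r^2 - 4*r + 15/4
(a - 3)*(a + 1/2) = a^2 - 5*a/2 - 3/2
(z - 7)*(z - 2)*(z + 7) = z^3 - 2*z^2 - 49*z + 98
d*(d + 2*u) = d^2 + 2*d*u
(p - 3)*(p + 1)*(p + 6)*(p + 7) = p^4 + 11*p^3 + 13*p^2 - 123*p - 126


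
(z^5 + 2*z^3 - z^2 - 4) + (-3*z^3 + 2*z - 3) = z^5 - z^3 - z^2 + 2*z - 7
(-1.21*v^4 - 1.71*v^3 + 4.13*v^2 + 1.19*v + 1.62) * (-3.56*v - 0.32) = 4.3076*v^5 + 6.4748*v^4 - 14.1556*v^3 - 5.558*v^2 - 6.148*v - 0.5184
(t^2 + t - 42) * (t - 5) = t^3 - 4*t^2 - 47*t + 210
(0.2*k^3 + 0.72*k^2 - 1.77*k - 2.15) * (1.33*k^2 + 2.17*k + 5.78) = 0.266*k^5 + 1.3916*k^4 + 0.3643*k^3 - 2.5388*k^2 - 14.8961*k - 12.427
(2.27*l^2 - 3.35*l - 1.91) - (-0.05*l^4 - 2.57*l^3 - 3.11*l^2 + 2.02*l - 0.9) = 0.05*l^4 + 2.57*l^3 + 5.38*l^2 - 5.37*l - 1.01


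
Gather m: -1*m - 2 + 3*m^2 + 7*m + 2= 3*m^2 + 6*m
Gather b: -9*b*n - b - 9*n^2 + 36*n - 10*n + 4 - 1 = b*(-9*n - 1) - 9*n^2 + 26*n + 3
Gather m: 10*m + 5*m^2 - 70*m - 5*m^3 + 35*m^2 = -5*m^3 + 40*m^2 - 60*m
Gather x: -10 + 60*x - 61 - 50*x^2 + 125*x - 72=-50*x^2 + 185*x - 143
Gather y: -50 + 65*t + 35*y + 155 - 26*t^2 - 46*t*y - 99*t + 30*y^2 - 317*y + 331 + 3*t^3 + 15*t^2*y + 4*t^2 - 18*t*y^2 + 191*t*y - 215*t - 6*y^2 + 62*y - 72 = 3*t^3 - 22*t^2 - 249*t + y^2*(24 - 18*t) + y*(15*t^2 + 145*t - 220) + 364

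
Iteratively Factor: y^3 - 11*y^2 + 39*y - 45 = (y - 3)*(y^2 - 8*y + 15) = (y - 3)^2*(y - 5)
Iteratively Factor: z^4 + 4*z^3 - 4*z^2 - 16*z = (z - 2)*(z^3 + 6*z^2 + 8*z) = z*(z - 2)*(z^2 + 6*z + 8) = z*(z - 2)*(z + 4)*(z + 2)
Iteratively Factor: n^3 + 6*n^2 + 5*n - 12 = (n + 3)*(n^2 + 3*n - 4) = (n + 3)*(n + 4)*(n - 1)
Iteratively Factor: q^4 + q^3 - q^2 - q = (q)*(q^3 + q^2 - q - 1) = q*(q + 1)*(q^2 - 1) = q*(q - 1)*(q + 1)*(q + 1)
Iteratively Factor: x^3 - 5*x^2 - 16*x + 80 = (x + 4)*(x^2 - 9*x + 20) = (x - 4)*(x + 4)*(x - 5)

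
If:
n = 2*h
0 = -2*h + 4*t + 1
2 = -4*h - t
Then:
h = -7/18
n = -7/9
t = -4/9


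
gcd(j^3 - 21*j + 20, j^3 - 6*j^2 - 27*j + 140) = j^2 + j - 20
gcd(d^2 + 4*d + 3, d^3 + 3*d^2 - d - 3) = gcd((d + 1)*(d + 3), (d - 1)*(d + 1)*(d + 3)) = d^2 + 4*d + 3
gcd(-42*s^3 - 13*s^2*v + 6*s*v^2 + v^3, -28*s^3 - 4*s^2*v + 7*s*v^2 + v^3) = 14*s^2 + 9*s*v + v^2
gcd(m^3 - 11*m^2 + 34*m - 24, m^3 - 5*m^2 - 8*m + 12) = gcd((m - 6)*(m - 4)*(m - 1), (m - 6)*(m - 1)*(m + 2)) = m^2 - 7*m + 6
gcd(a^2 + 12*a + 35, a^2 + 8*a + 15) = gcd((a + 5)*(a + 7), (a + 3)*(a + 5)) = a + 5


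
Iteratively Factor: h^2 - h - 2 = (h + 1)*(h - 2)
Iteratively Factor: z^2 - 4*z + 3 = (z - 1)*(z - 3)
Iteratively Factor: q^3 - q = (q + 1)*(q^2 - q) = (q - 1)*(q + 1)*(q)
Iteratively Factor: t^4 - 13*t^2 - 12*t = (t + 3)*(t^3 - 3*t^2 - 4*t) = (t + 1)*(t + 3)*(t^2 - 4*t) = (t - 4)*(t + 1)*(t + 3)*(t)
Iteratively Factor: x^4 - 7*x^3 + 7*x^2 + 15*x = (x + 1)*(x^3 - 8*x^2 + 15*x) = x*(x + 1)*(x^2 - 8*x + 15) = x*(x - 3)*(x + 1)*(x - 5)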